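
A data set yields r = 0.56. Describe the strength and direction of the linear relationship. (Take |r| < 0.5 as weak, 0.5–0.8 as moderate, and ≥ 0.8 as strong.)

moderate positive

r = 0.56 > 0 so the relationship is positive.
|r| = 0.56, which falls in the moderate range.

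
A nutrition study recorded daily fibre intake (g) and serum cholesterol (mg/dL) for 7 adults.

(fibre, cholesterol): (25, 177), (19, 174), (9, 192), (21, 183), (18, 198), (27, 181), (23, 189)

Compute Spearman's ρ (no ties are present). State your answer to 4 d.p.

Rank fibre: 6, 3, 1, 4, 2, 7, 5
Rank cholesterol: 2, 1, 6, 4, 7, 3, 5
d = rank(fibre) − rank(cholesterol): 4, 2, -5, 0, -5, 4, 0; Σd² = 86
ρ = 1 − 6Σd² / [n(n²−1)] = 1 − 6×86 / (7×48) = 1 − 516/336 ≈ -0.5357

-0.5357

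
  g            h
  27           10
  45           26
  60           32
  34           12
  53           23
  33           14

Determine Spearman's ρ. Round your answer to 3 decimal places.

Rank g: 1, 4, 6, 3, 5, 2
Rank h: 1, 5, 6, 2, 4, 3
d = rank(g) − rank(h): 0, -1, 0, 1, 1, -1; Σd² = 4
ρ = 1 − 6Σd² / [n(n²−1)] = 1 − 6×4 / (6×35) = 1 − 24/210 ≈ 0.886

0.886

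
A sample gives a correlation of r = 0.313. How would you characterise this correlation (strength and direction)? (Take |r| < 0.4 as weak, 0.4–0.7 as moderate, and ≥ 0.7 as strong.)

r = 0.313 > 0 so the relationship is positive.
|r| = 0.313, which falls in the weak range.

weak positive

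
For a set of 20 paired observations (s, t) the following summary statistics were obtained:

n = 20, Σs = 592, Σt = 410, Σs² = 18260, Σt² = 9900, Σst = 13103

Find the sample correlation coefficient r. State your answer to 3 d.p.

r = (nΣst − ΣsΣt) / √[(nΣs² − (Σs)²)(nΣt² − (Σt)²)]
Numerator: 20×13103 − 592×410 = 19340
Denominator: √[(365200 − 350464)(198000 − 168100)] = √[14736 × 29900] = 20990.6265
r = 19340 / 20990.6265 ≈ 0.921

0.921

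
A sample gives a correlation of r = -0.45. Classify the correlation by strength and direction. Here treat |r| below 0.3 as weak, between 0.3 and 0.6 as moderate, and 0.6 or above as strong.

r = -0.45 < 0 so the relationship is negative.
|r| = 0.45, which falls in the moderate range.

moderate negative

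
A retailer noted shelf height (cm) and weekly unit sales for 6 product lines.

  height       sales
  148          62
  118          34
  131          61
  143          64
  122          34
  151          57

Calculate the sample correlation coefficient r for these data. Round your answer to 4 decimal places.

n = 6, Σx = 813, Σy = 312, Σx² = 111123, Σy² = 17222, Σxy = 43086
nΣxy − ΣxΣy = 258516 − 253656 = 4860
nΣx² − (Σx)² = 666738 − 660969 = 5769; nΣy² − (Σy)² = 103332 − 97344 = 5988
r = 4860 / √(5769 × 5988) = 4860 / 5877.4801 ≈ 0.8269

0.8269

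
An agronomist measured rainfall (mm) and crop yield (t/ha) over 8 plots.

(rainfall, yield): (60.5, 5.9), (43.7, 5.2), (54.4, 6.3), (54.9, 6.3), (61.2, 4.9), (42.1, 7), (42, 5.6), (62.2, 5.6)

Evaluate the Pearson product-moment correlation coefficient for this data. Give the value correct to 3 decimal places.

-0.289

n = 8, Σx = 421, Σy = 46.8, Σx² = 22694, Σy² = 276.96, Σxy = 2450.88
nΣxy − ΣxΣy = 19607.04 − 19702.8 = -95.76
nΣx² − (Σx)² = 181552 − 177241 = 4311; nΣy² − (Σy)² = 2215.68 − 2190.24 = 25.44
r = -95.76 / √(4311 × 25.44) = -95.76 / 331.1674 ≈ -0.289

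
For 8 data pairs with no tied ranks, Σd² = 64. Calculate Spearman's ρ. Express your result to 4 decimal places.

0.2381

ρ = 1 − 6Σd² / [n(n²−1)] = 1 − 6×64 / (8×63)
  = 1 − 384/504 = 1 − 0.76190 ≈ 0.2381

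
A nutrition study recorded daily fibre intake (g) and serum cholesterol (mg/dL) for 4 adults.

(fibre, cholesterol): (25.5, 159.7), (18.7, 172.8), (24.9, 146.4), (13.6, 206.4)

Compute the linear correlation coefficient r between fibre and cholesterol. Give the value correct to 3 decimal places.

-0.948

n = 4, Σx = 82.7, Σy = 685.3, Σx² = 1804.91, Σy² = 119397.85, Σxy = 13756.11
nΣxy − ΣxΣy = 55024.44 − 56674.31 = -1649.87
nΣx² − (Σx)² = 7219.64 − 6839.29 = 380.35; nΣy² − (Σy)² = 477591.4 − 469636.09 = 7955.31
r = -1649.87 / √(380.35 × 7955.31) = -1649.87 / 1739.4833 ≈ -0.948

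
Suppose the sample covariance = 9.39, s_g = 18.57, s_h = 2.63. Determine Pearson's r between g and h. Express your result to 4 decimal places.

r = Cov(g,h) / (s_g · s_h) = 9.39 / (18.57 × 2.63)
  = 9.39 / 48.8391 ≈ 0.1923

0.1923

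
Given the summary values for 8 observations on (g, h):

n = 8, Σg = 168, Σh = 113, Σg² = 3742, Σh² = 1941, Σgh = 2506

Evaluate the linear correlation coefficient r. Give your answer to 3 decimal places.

0.490

r = (nΣgh − ΣgΣh) / √[(nΣg² − (Σg)²)(nΣh² − (Σh)²)]
Numerator: 8×2506 − 168×113 = 1064
Denominator: √[(29936 − 28224)(15528 − 12769)] = √[1712 × 2759] = 2173.3403
r = 1064 / 2173.3403 ≈ 0.490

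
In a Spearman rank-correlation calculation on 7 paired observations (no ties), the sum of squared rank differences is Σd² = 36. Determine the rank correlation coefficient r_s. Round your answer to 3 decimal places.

ρ = 1 − 6Σd² / [n(n²−1)] = 1 − 6×36 / (7×48)
  = 1 − 216/336 = 1 − 0.6429 ≈ 0.357

0.357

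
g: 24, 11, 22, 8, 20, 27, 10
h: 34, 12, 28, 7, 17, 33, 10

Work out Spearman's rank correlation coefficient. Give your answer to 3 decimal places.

Rank g: 6, 3, 5, 1, 4, 7, 2
Rank h: 7, 3, 5, 1, 4, 6, 2
d = rank(g) − rank(h): -1, 0, 0, 0, 0, 1, 0; Σd² = 2
ρ = 1 − 6Σd² / [n(n²−1)] = 1 − 6×2 / (7×48) = 1 − 12/336 ≈ 0.964

0.964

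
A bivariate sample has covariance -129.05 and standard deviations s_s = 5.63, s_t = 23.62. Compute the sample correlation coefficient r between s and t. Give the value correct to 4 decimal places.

-0.9704

r = Cov(s,t) / (s_s · s_t) = -129.05 / (5.63 × 23.62)
  = -129.05 / 132.9806 ≈ -0.9704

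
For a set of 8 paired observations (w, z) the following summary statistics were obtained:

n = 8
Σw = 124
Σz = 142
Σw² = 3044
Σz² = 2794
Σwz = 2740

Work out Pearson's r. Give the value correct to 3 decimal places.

0.973

r = (nΣwz − ΣwΣz) / √[(nΣw² − (Σw)²)(nΣz² − (Σz)²)]
Numerator: 8×2740 − 124×142 = 4312
Denominator: √[(24352 − 15376)(22352 − 20164)] = √[8976 × 2188] = 4431.6462
r = 4312 / 4431.6462 ≈ 0.973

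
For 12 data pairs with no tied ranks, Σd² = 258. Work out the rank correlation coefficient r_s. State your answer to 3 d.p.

0.098

ρ = 1 − 6Σd² / [n(n²−1)] = 1 − 6×258 / (12×143)
  = 1 − 1548/1716 = 1 − 0.9021 ≈ 0.098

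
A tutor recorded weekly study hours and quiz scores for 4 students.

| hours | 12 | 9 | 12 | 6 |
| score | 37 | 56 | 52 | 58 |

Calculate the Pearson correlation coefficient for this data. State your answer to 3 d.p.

-0.724

n = 4, Σx = 39, Σy = 203, Σx² = 405, Σy² = 10573, Σxy = 1920
nΣxy − ΣxΣy = 7680 − 7917 = -237
nΣx² − (Σx)² = 1620 − 1521 = 99; nΣy² − (Σy)² = 42292 − 41209 = 1083
r = -237 / √(99 × 1083) = -237 / 327.4401 ≈ -0.724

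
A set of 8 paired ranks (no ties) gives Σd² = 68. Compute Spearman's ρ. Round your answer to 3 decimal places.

ρ = 1 − 6Σd² / [n(n²−1)] = 1 − 6×68 / (8×63)
  = 1 − 408/504 = 1 − 0.8095 ≈ 0.190

0.190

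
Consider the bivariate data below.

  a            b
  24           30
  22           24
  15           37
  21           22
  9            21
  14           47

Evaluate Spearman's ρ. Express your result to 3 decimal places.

0.086

Rank a: 6, 5, 3, 4, 1, 2
Rank b: 4, 3, 5, 2, 1, 6
d = rank(a) − rank(b): 2, 2, -2, 2, 0, -4; Σd² = 32
ρ = 1 − 6Σd² / [n(n²−1)] = 1 − 6×32 / (6×35) = 1 − 192/210 ≈ 0.086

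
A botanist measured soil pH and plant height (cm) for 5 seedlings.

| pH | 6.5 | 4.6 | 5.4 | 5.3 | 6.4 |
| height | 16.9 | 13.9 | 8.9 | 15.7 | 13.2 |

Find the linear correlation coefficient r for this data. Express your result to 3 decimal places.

n = 5, Σx = 28.2, Σy = 68.6, Σx² = 161.62, Σy² = 978.76, Σxy = 389.54
nΣxy − ΣxΣy = 1947.7 − 1934.52 = 13.18
nΣx² − (Σx)² = 808.1 − 795.24 = 12.86; nΣy² − (Σy)² = 4893.8 − 4705.96 = 187.84
r = 13.18 / √(12.86 × 187.84) = 13.18 / 49.1490 ≈ 0.268

0.268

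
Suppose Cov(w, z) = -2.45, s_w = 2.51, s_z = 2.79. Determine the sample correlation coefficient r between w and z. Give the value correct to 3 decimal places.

r = Cov(w,z) / (s_w · s_z) = -2.45 / (2.51 × 2.79)
  = -2.45 / 7.0029 ≈ -0.350

-0.350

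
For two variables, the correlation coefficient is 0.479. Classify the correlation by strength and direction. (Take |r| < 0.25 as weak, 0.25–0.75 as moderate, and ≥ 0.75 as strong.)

r = 0.479 > 0 so the relationship is positive.
|r| = 0.479, which falls in the moderate range.

moderate positive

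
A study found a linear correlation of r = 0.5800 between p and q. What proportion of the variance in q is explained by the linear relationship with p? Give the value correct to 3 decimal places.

0.336

r² = (0.5800)² = 0.336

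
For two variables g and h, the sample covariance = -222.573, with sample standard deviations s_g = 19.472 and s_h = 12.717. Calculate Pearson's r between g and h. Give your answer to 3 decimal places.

r = Cov(g,h) / (s_g · s_h) = -222.573 / (19.472 × 12.717)
  = -222.573 / 247.6254 ≈ -0.899

-0.899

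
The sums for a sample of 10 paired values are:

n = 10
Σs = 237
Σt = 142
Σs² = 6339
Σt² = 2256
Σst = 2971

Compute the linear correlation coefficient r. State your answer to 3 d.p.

r = (nΣst − ΣsΣt) / √[(nΣs² − (Σs)²)(nΣt² − (Σt)²)]
Numerator: 10×2971 − 237×142 = -3944
Denominator: √[(63390 − 56169)(22560 − 20164)] = √[7221 × 2396] = 4159.5091
r = -3944 / 4159.5091 ≈ -0.948

-0.948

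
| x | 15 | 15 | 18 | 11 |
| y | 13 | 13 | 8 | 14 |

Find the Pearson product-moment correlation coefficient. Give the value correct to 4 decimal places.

n = 4, Σx = 59, Σy = 48, Σx² = 895, Σy² = 598, Σxy = 688
nΣxy − ΣxΣy = 2752 − 2832 = -80
nΣx² − (Σx)² = 3580 − 3481 = 99; nΣy² − (Σy)² = 2392 − 2304 = 88
r = -80 / √(99 × 88) = -80 / 93.3381 ≈ -0.8571

-0.8571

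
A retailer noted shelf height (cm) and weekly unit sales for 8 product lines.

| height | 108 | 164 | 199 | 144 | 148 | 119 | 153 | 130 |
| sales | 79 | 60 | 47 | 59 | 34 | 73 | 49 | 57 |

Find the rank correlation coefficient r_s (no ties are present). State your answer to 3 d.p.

-0.643

Rank height: 1, 7, 8, 4, 5, 2, 6, 3
Rank sales: 8, 6, 2, 5, 1, 7, 3, 4
d = rank(height) − rank(sales): -7, 1, 6, -1, 4, -5, 3, -1; Σd² = 138
ρ = 1 − 6Σd² / [n(n²−1)] = 1 − 6×138 / (8×63) = 1 − 828/504 ≈ -0.643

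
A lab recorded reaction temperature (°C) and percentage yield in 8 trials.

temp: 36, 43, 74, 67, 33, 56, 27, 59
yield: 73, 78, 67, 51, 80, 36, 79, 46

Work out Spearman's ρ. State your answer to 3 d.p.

-0.714

Rank temp: 3, 4, 8, 7, 2, 5, 1, 6
Rank yield: 5, 6, 4, 3, 8, 1, 7, 2
d = rank(temp) − rank(yield): -2, -2, 4, 4, -6, 4, -6, 4; Σd² = 144
ρ = 1 − 6Σd² / [n(n²−1)] = 1 − 6×144 / (8×63) = 1 − 864/504 ≈ -0.714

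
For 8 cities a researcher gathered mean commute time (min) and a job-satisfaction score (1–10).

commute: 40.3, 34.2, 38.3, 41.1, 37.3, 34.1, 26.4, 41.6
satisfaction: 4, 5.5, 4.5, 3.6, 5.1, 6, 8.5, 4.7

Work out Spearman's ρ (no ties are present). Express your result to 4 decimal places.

Rank commute: 6, 3, 5, 7, 4, 2, 1, 8
Rank satisfaction: 2, 6, 3, 1, 5, 7, 8, 4
d = rank(commute) − rank(satisfaction): 4, -3, 2, 6, -1, -5, -7, 4; Σd² = 156
ρ = 1 − 6Σd² / [n(n²−1)] = 1 − 6×156 / (8×63) = 1 − 936/504 ≈ -0.8571

-0.8571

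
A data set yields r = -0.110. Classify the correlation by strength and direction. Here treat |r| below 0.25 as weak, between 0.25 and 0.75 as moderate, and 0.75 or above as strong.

weak negative

r = -0.110 < 0 so the relationship is negative.
|r| = 0.110, which falls in the weak range.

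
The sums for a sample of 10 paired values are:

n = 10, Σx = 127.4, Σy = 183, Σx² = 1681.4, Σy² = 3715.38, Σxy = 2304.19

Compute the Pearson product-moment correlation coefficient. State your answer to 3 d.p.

r = (nΣxy − ΣxΣy) / √[(nΣx² − (Σx)²)(nΣy² − (Σy)²)]
Numerator: 10×2304.19 − 127.4×183 = -272.3
Denominator: √[(16814 − 16230.76)(37153.8 − 33489)] = √[583.24 × 3664.8] = 1462.0048
r = -272.3 / 1462.0048 ≈ -0.186

-0.186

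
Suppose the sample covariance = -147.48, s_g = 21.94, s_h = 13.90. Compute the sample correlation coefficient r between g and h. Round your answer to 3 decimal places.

-0.484

r = Cov(g,h) / (s_g · s_h) = -147.48 / (21.94 × 13.90)
  = -147.48 / 304.9660 ≈ -0.484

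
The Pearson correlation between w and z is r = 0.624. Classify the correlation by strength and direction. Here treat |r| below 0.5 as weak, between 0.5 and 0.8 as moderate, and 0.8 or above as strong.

r = 0.624 > 0 so the relationship is positive.
|r| = 0.624, which falls in the moderate range.

moderate positive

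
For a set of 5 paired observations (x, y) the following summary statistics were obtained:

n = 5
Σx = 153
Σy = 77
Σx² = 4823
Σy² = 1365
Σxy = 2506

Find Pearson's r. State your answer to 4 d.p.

0.9417

r = (nΣxy − ΣxΣy) / √[(nΣx² − (Σx)²)(nΣy² − (Σy)²)]
Numerator: 5×2506 − 153×77 = 749
Denominator: √[(24115 − 23409)(6825 − 5929)] = √[706 × 896] = 795.3465
r = 749 / 795.3465 ≈ 0.9417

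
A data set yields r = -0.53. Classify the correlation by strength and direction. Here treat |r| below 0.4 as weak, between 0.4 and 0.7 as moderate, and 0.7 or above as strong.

moderate negative

r = -0.53 < 0 so the relationship is negative.
|r| = 0.53, which falls in the moderate range.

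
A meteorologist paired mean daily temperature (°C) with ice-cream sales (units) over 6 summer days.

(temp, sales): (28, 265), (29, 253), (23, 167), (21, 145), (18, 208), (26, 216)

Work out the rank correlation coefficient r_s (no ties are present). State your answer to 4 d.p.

Rank temp: 5, 6, 3, 2, 1, 4
Rank sales: 6, 5, 2, 1, 3, 4
d = rank(temp) − rank(sales): -1, 1, 1, 1, -2, 0; Σd² = 8
ρ = 1 − 6Σd² / [n(n²−1)] = 1 − 6×8 / (6×35) = 1 − 48/210 ≈ 0.7714

0.7714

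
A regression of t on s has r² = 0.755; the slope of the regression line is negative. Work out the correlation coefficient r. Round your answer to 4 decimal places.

|r| = √0.755 = 0.8689
The association is negative, so r = −0.8689.

-0.8689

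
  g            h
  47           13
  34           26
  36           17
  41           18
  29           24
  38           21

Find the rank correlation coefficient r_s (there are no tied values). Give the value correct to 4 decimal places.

Rank g: 6, 2, 3, 5, 1, 4
Rank h: 1, 6, 2, 3, 5, 4
d = rank(g) − rank(h): 5, -4, 1, 2, -4, 0; Σd² = 62
ρ = 1 − 6Σd² / [n(n²−1)] = 1 − 6×62 / (6×35) = 1 − 372/210 ≈ -0.7714

-0.7714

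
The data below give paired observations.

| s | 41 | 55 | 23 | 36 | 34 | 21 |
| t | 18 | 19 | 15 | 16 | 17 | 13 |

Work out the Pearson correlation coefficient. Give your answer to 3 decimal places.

0.928

n = 6, Σs = 210, Σt = 98, Σs² = 8128, Σt² = 1624, Σst = 3555
nΣst − ΣsΣt = 21330 − 20580 = 750
nΣs² − (Σs)² = 48768 − 44100 = 4668; nΣt² − (Σt)² = 9744 − 9604 = 140
r = 750 / √(4668 × 140) = 750 / 808.4058 ≈ 0.928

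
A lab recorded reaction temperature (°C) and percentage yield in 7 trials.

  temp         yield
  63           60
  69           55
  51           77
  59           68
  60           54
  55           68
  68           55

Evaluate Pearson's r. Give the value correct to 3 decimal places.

-0.865

n = 7, Σx = 425, Σy = 437, Σx² = 26061, Σy² = 27743, Σxy = 26234
nΣxy − ΣxΣy = 183638 − 185725 = -2087
nΣx² − (Σx)² = 182427 − 180625 = 1802; nΣy² − (Σy)² = 194201 − 190969 = 3232
r = -2087 / √(1802 × 3232) = -2087 / 2413.3098 ≈ -0.865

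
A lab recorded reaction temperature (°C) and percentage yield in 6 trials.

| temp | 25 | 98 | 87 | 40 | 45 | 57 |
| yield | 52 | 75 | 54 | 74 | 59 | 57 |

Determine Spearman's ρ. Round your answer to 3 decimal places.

Rank temp: 1, 6, 5, 2, 3, 4
Rank yield: 1, 6, 2, 5, 4, 3
d = rank(temp) − rank(yield): 0, 0, 3, -3, -1, 1; Σd² = 20
ρ = 1 − 6Σd² / [n(n²−1)] = 1 − 6×20 / (6×35) = 1 − 120/210 ≈ 0.429

0.429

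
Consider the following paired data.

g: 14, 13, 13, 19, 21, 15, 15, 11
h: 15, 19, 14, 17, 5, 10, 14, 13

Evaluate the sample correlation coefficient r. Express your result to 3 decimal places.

-0.484

n = 8, Σg = 121, Σh = 107, Σg² = 1907, Σh² = 1561, Σgh = 1570
nΣgh − ΣgΣh = 12560 − 12947 = -387
nΣg² − (Σg)² = 15256 − 14641 = 615; nΣh² − (Σh)² = 12488 − 11449 = 1039
r = -387 / √(615 × 1039) = -387 / 799.3654 ≈ -0.484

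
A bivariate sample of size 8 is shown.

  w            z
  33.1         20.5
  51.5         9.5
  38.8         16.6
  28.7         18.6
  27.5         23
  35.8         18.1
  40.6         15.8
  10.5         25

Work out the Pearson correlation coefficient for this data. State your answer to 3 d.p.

-0.932

n = 8, Σw = 266.5, Σz = 147.1, Σw² = 9873.49, Σz² = 2863.27, Σwz = 4530.16
nΣwz − ΣwΣz = 36241.28 − 39202.15 = -2960.87
nΣw² − (Σw)² = 78987.92 − 71022.25 = 7965.67; nΣz² − (Σz)² = 22906.16 − 21638.41 = 1267.75
r = -2960.87 / √(7965.67 × 1267.75) = -2960.87 / 3177.8103 ≈ -0.932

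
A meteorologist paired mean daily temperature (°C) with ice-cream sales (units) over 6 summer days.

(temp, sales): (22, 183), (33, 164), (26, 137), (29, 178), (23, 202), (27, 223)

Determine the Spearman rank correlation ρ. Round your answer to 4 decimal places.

-0.3143

Rank temp: 1, 6, 3, 5, 2, 4
Rank sales: 4, 2, 1, 3, 5, 6
d = rank(temp) − rank(sales): -3, 4, 2, 2, -3, -2; Σd² = 46
ρ = 1 − 6Σd² / [n(n²−1)] = 1 − 6×46 / (6×35) = 1 − 276/210 ≈ -0.3143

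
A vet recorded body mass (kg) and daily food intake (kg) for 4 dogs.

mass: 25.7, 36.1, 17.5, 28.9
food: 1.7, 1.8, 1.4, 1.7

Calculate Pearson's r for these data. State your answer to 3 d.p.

0.941

n = 4, Σx = 108.2, Σy = 6.6, Σx² = 3105.16, Σy² = 10.98, Σxy = 182.3
nΣxy − ΣxΣy = 729.2 − 714.12 = 15.08
nΣx² − (Σx)² = 12420.64 − 11707.24 = 713.4; nΣy² − (Σy)² = 43.92 − 43.56 = 0.36
r = 15.08 / √(713.4 × 0.36) = 15.08 / 16.0257 ≈ 0.941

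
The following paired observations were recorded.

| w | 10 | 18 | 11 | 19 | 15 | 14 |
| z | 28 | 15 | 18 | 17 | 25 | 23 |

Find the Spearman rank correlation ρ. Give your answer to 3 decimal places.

Rank w: 1, 5, 2, 6, 4, 3
Rank z: 6, 1, 3, 2, 5, 4
d = rank(w) − rank(z): -5, 4, -1, 4, -1, -1; Σd² = 60
ρ = 1 − 6Σd² / [n(n²−1)] = 1 − 6×60 / (6×35) = 1 − 360/210 ≈ -0.714

-0.714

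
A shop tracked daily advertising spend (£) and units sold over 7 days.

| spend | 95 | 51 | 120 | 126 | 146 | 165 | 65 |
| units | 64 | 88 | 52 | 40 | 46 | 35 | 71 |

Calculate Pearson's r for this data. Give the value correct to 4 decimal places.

n = 7, Σx = 768, Σy = 396, Σx² = 94668, Σy² = 24526, Σxy = 38954
nΣxy − ΣxΣy = 272678 − 304128 = -31450
nΣx² − (Σx)² = 662676 − 589824 = 72852; nΣy² − (Σy)² = 171682 − 156816 = 14866
r = -31450 / √(72852 × 14866) = -31450 / 32909.2363 ≈ -0.9557

-0.9557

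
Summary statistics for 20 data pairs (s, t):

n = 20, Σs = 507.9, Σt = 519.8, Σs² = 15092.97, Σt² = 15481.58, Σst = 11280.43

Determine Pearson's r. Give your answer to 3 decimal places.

r = (nΣst − ΣsΣt) / √[(nΣs² − (Σs)²)(nΣt² − (Σt)²)]
Numerator: 20×11280.43 − 507.9×519.8 = -38397.82
Denominator: √[(301859.4 − 257962.41)(309631.6 − 270192.04)] = √[43896.99 × 39439.56] = 41608.6286
r = -38397.82 / 41608.6286 ≈ -0.923

-0.923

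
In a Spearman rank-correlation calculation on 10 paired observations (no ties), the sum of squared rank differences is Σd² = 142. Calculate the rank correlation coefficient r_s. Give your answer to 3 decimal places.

ρ = 1 − 6Σd² / [n(n²−1)] = 1 − 6×142 / (10×99)
  = 1 − 852/990 = 1 − 0.8606 ≈ 0.139

0.139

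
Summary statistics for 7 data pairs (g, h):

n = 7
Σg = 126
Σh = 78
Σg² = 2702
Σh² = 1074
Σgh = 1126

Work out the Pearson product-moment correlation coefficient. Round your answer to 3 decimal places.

r = (nΣgh − ΣgΣh) / √[(nΣg² − (Σg)²)(nΣh² − (Σh)²)]
Numerator: 7×1126 − 126×78 = -1946
Denominator: √[(18914 − 15876)(7518 − 6084)] = √[3038 × 1434] = 2087.2211
r = -1946 / 2087.2211 ≈ -0.932

-0.932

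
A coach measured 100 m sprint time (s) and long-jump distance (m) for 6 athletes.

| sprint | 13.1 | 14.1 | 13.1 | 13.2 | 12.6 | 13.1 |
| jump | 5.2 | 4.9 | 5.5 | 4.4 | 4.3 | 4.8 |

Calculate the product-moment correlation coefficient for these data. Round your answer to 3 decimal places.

n = 6, Σx = 79.2, Σy = 29.1, Σx² = 1046.64, Σy² = 142.19, Σxy = 384.4
nΣxy − ΣxΣy = 2306.4 − 2304.72 = 1.68
nΣx² − (Σx)² = 6279.84 − 6272.64 = 7.2; nΣy² − (Σy)² = 853.14 − 846.81 = 6.33
r = 1.68 / √(7.2 × 6.33) = 1.68 / 6.7510 ≈ 0.249

0.249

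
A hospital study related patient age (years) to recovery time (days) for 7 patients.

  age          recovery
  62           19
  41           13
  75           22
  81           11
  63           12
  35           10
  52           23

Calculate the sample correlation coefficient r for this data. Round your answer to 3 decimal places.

0.229

n = 7, Σx = 409, Σy = 110, Σx² = 25609, Σy² = 1908, Σxy = 6554
nΣxy − ΣxΣy = 45878 − 44990 = 888
nΣx² − (Σx)² = 179263 − 167281 = 11982; nΣy² − (Σy)² = 13356 − 12100 = 1256
r = 888 / √(11982 × 1256) = 888 / 3879.3546 ≈ 0.229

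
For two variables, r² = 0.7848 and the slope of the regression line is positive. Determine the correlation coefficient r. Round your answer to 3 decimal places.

0.886

|r| = √0.7848 = 0.886
The association is positive, so r = 0.886.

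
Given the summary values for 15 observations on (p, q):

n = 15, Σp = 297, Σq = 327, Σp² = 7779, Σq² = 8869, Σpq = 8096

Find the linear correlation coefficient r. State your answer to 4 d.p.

0.8920

r = (nΣpq − ΣpΣq) / √[(nΣp² − (Σp)²)(nΣq² − (Σq)²)]
Numerator: 15×8096 − 297×327 = 24321
Denominator: √[(116685 − 88209)(133035 − 106929)] = √[28476 × 26106] = 27265.2610
r = 24321 / 27265.2610 ≈ 0.8920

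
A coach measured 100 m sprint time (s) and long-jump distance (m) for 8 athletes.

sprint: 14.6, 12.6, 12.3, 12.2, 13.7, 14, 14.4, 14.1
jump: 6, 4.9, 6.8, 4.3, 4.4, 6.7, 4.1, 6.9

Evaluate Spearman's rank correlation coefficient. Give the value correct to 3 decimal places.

Rank sprint: 8, 3, 2, 1, 4, 5, 7, 6
Rank jump: 5, 4, 7, 2, 3, 6, 1, 8
d = rank(sprint) − rank(jump): 3, -1, -5, -1, 1, -1, 6, -2; Σd² = 78
ρ = 1 − 6Σd² / [n(n²−1)] = 1 − 6×78 / (8×63) = 1 − 468/504 ≈ 0.071

0.071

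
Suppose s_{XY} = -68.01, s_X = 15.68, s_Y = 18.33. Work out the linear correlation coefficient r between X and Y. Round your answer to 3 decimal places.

-0.237

r = Cov(X,Y) / (s_X · s_Y) = -68.01 / (15.68 × 18.33)
  = -68.01 / 287.4144 ≈ -0.237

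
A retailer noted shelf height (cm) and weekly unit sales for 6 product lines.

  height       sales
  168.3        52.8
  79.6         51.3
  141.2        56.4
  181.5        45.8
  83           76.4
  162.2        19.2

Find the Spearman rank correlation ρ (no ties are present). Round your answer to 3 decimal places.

-0.429

Rank height: 5, 1, 3, 6, 2, 4
Rank sales: 4, 3, 5, 2, 6, 1
d = rank(height) − rank(sales): 1, -2, -2, 4, -4, 3; Σd² = 50
ρ = 1 − 6Σd² / [n(n²−1)] = 1 − 6×50 / (6×35) = 1 − 300/210 ≈ -0.429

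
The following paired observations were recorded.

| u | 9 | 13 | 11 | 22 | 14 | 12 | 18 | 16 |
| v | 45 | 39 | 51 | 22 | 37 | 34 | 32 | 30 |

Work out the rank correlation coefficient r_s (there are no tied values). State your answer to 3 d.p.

-0.881

Rank u: 1, 4, 2, 8, 5, 3, 7, 6
Rank v: 7, 6, 8, 1, 5, 4, 3, 2
d = rank(u) − rank(v): -6, -2, -6, 7, 0, -1, 4, 4; Σd² = 158
ρ = 1 − 6Σd² / [n(n²−1)] = 1 − 6×158 / (8×63) = 1 − 948/504 ≈ -0.881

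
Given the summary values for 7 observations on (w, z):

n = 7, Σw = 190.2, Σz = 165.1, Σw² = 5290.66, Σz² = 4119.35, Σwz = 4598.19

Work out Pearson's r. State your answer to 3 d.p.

0.675

r = (nΣwz − ΣwΣz) / √[(nΣw² − (Σw)²)(nΣz² − (Σz)²)]
Numerator: 7×4598.19 − 190.2×165.1 = 785.31
Denominator: √[(37034.62 − 36176.04)(28835.45 − 27258.01)] = √[858.58 × 1577.44] = 1163.7691
r = 785.31 / 1163.7691 ≈ 0.675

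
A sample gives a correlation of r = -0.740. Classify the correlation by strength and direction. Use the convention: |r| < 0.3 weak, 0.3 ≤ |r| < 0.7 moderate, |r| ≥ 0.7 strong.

strong negative

r = -0.740 < 0 so the relationship is negative.
|r| = 0.740, which falls in the strong range.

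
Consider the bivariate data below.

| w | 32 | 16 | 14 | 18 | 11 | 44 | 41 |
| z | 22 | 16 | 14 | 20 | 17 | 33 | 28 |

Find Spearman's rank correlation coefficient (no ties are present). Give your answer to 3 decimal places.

0.893

Rank w: 5, 3, 2, 4, 1, 7, 6
Rank z: 5, 2, 1, 4, 3, 7, 6
d = rank(w) − rank(z): 0, 1, 1, 0, -2, 0, 0; Σd² = 6
ρ = 1 − 6Σd² / [n(n²−1)] = 1 − 6×6 / (7×48) = 1 − 36/336 ≈ 0.893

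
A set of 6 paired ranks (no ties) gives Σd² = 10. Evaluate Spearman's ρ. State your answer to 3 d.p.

ρ = 1 − 6Σd² / [n(n²−1)] = 1 − 6×10 / (6×35)
  = 1 − 60/210 = 1 − 0.2857 ≈ 0.714

0.714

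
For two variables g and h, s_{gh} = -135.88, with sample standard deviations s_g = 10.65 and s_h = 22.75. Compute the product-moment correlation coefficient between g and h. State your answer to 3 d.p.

-0.561

r = Cov(g,h) / (s_g · s_h) = -135.88 / (10.65 × 22.75)
  = -135.88 / 242.2875 ≈ -0.561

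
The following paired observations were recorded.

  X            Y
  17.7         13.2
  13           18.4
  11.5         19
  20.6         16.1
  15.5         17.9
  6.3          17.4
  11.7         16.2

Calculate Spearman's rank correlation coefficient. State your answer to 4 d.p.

-0.5714

Rank X: 6, 4, 2, 7, 5, 1, 3
Rank Y: 1, 6, 7, 2, 5, 4, 3
d = rank(X) − rank(Y): 5, -2, -5, 5, 0, -3, 0; Σd² = 88
ρ = 1 − 6Σd² / [n(n²−1)] = 1 − 6×88 / (7×48) = 1 − 528/336 ≈ -0.5714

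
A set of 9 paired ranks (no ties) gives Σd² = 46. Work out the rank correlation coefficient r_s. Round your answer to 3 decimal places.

ρ = 1 − 6Σd² / [n(n²−1)] = 1 − 6×46 / (9×80)
  = 1 − 276/720 = 1 − 0.3833 ≈ 0.617

0.617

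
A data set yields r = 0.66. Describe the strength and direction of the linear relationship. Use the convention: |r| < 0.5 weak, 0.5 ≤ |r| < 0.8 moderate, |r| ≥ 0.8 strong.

moderate positive

r = 0.66 > 0 so the relationship is positive.
|r| = 0.66, which falls in the moderate range.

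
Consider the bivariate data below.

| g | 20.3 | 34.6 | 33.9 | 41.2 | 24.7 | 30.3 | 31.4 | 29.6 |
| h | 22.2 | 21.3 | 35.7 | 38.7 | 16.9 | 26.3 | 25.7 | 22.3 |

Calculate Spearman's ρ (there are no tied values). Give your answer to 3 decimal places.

0.571

Rank g: 1, 7, 6, 8, 2, 4, 5, 3
Rank h: 3, 2, 7, 8, 1, 6, 5, 4
d = rank(g) − rank(h): -2, 5, -1, 0, 1, -2, 0, -1; Σd² = 36
ρ = 1 − 6Σd² / [n(n²−1)] = 1 − 6×36 / (8×63) = 1 − 216/504 ≈ 0.571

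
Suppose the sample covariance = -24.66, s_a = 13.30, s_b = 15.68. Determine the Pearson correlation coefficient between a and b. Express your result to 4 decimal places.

-0.1182

r = Cov(a,b) / (s_a · s_b) = -24.66 / (13.30 × 15.68)
  = -24.66 / 208.5440 ≈ -0.1182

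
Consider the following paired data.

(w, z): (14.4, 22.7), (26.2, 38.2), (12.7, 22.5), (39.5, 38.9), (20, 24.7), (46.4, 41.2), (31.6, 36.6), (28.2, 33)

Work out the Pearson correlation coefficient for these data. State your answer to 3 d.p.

0.916

n = 8, Σw = 219, Σz = 257.8, Σw² = 6962.1, Σz² = 8730.08, Σwz = 7642.86
nΣwz − ΣwΣz = 61142.88 − 56458.2 = 4684.68
nΣw² − (Σw)² = 55696.8 − 47961 = 7735.8; nΣz² − (Σz)² = 69840.64 − 66460.84 = 3379.8
r = 4684.68 / √(7735.8 × 3379.8) = 4684.68 / 5113.2628 ≈ 0.916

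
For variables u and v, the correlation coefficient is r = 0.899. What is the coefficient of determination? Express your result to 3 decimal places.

0.808

r² = (0.899)² = 0.808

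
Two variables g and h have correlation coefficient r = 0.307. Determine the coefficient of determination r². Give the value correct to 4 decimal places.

r² = (0.307)² = 0.0942

0.0942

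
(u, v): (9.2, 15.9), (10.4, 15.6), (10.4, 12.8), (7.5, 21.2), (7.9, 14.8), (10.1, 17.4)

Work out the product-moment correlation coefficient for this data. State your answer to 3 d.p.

-0.571

n = 6, Σu = 55.5, Σv = 97.7, Σu² = 521.63, Σv² = 1631.25, Σuv = 893.3
nΣuv − ΣuΣv = 5359.8 − 5422.35 = -62.55
nΣu² − (Σu)² = 3129.78 − 3080.25 = 49.53; nΣv² − (Σv)² = 9787.5 − 9545.29 = 242.21
r = -62.55 / √(49.53 × 242.21) = -62.55 / 109.5293 ≈ -0.571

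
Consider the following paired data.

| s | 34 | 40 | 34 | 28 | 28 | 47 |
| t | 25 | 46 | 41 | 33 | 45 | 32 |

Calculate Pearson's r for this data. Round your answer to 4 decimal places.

-0.1148

n = 6, Σs = 211, Σt = 222, Σs² = 7689, Σt² = 8560, Σst = 7772
nΣst − ΣsΣt = 46632 − 46842 = -210
nΣs² − (Σs)² = 46134 − 44521 = 1613; nΣt² − (Σt)² = 51360 − 49284 = 2076
r = -210 / √(1613 × 2076) = -210 / 1829.9148 ≈ -0.1148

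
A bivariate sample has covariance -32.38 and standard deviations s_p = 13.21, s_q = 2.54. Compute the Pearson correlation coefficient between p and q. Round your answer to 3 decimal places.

-0.965

r = Cov(p,q) / (s_p · s_q) = -32.38 / (13.21 × 2.54)
  = -32.38 / 33.5534 ≈ -0.965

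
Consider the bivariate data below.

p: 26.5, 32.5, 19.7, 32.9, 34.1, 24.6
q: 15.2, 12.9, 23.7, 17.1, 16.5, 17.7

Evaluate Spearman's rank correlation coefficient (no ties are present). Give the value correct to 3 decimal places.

Rank p: 3, 4, 1, 5, 6, 2
Rank q: 2, 1, 6, 4, 3, 5
d = rank(p) − rank(q): 1, 3, -5, 1, 3, -3; Σd² = 54
ρ = 1 − 6Σd² / [n(n²−1)] = 1 − 6×54 / (6×35) = 1 − 324/210 ≈ -0.543

-0.543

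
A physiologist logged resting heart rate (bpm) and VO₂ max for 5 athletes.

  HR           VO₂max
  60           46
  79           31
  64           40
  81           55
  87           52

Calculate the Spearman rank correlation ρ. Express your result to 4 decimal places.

0.5000

Rank HR: 1, 3, 2, 4, 5
Rank VO₂max: 3, 1, 2, 5, 4
d = rank(HR) − rank(VO₂max): -2, 2, 0, -1, 1; Σd² = 10
ρ = 1 − 6Σd² / [n(n²−1)] = 1 − 6×10 / (5×24) = 1 − 60/120 ≈ 0.5000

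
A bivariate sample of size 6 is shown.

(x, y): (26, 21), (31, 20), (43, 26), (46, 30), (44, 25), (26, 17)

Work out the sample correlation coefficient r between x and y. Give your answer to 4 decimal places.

0.9168

n = 6, Σx = 216, Σy = 139, Σx² = 8214, Σy² = 3331, Σxy = 5206
nΣxy − ΣxΣy = 31236 − 30024 = 1212
nΣx² − (Σx)² = 49284 − 46656 = 2628; nΣy² − (Σy)² = 19986 − 19321 = 665
r = 1212 / √(2628 × 665) = 1212 / 1321.9758 ≈ 0.9168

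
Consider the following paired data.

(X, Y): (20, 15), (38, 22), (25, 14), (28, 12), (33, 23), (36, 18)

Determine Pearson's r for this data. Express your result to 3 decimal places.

n = 6, ΣX = 180, ΣY = 104, ΣX² = 5638, ΣY² = 1902, ΣXY = 3229
nΣXY − ΣXΣY = 19374 − 18720 = 654
nΣX² − (ΣX)² = 33828 − 32400 = 1428; nΣY² − (ΣY)² = 11412 − 10816 = 596
r = 654 / √(1428 × 596) = 654 / 922.5443 ≈ 0.709

0.709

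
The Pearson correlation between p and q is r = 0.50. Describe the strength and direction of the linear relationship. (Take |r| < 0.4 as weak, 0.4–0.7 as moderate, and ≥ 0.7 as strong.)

moderate positive

r = 0.50 > 0 so the relationship is positive.
|r| = 0.50, which falls in the moderate range.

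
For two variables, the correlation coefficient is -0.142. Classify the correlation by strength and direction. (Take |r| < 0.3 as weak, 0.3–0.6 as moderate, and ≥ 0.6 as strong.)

weak negative

r = -0.142 < 0 so the relationship is negative.
|r| = 0.142, which falls in the weak range.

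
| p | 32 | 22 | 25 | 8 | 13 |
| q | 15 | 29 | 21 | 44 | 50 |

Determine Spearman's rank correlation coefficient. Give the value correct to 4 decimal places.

-0.9000

Rank p: 5, 3, 4, 1, 2
Rank q: 1, 3, 2, 4, 5
d = rank(p) − rank(q): 4, 0, 2, -3, -3; Σd² = 38
ρ = 1 − 6Σd² / [n(n²−1)] = 1 − 6×38 / (5×24) = 1 − 228/120 ≈ -0.9000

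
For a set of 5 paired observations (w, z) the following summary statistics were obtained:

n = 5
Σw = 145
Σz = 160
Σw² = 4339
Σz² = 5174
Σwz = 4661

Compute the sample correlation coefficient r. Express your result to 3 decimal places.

0.247

r = (nΣwz − ΣwΣz) / √[(nΣw² − (Σw)²)(nΣz² − (Σz)²)]
Numerator: 5×4661 − 145×160 = 105
Denominator: √[(21695 − 21025)(25870 − 25600)] = √[670 × 270] = 425.3234
r = 105 / 425.3234 ≈ 0.247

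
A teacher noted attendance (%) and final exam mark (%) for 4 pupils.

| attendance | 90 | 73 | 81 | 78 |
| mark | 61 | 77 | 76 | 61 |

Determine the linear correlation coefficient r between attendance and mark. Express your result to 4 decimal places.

n = 4, Σx = 322, Σy = 275, Σx² = 26074, Σy² = 19147, Σxy = 22025
nΣxy − ΣxΣy = 88100 − 88550 = -450
nΣx² − (Σx)² = 104296 − 103684 = 612; nΣy² − (Σy)² = 76588 − 75625 = 963
r = -450 / √(612 × 963) = -450 / 767.6953 ≈ -0.5862

-0.5862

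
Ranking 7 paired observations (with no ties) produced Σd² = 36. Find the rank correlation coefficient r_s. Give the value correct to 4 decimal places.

ρ = 1 − 6Σd² / [n(n²−1)] = 1 − 6×36 / (7×48)
  = 1 − 216/336 = 1 − 0.64286 ≈ 0.3571

0.3571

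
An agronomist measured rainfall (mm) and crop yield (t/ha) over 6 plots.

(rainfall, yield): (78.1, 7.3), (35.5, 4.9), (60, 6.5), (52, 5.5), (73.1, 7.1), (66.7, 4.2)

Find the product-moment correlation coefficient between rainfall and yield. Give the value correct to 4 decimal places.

0.5909

n = 6, Σx = 365.4, Σy = 35.5, Σx² = 23456.36, Σy² = 217.85, Σxy = 2219.23
nΣxy − ΣxΣy = 13315.38 − 12971.7 = 343.68
nΣx² − (Σx)² = 140738.16 − 133517.16 = 7221; nΣy² − (Σy)² = 1307.1 − 1260.25 = 46.85
r = 343.68 / √(7221 × 46.85) = 343.68 / 581.6389 ≈ 0.5909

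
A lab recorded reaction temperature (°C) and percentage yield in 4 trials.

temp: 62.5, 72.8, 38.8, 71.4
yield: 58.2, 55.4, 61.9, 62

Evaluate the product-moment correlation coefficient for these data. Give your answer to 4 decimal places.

-0.5151

n = 4, Σx = 245.5, Σy = 237.5, Σx² = 15809.49, Σy² = 14132.01, Σxy = 14499.14
nΣxy − ΣxΣy = 57996.56 − 58306.25 = -309.69
nΣx² − (Σx)² = 63237.96 − 60270.25 = 2967.71; nΣy² − (Σy)² = 56528.04 − 56406.25 = 121.79
r = -309.69 / √(2967.71 × 121.79) = -309.69 / 601.1966 ≈ -0.5151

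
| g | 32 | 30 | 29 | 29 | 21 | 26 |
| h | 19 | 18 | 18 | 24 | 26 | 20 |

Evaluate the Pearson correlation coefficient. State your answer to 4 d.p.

-0.7232

n = 6, Σg = 167, Σh = 125, Σg² = 4723, Σh² = 2661, Σgh = 3432
nΣgh − ΣgΣh = 20592 − 20875 = -283
nΣg² − (Σg)² = 28338 − 27889 = 449; nΣh² − (Σh)² = 15966 − 15625 = 341
r = -283 / √(449 × 341) = -283 / 391.2915 ≈ -0.7232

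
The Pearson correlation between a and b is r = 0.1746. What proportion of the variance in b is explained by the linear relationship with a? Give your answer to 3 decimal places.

r² = (0.1746)² = 0.030

0.030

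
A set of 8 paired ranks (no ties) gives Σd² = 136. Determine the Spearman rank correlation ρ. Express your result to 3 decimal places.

ρ = 1 − 6Σd² / [n(n²−1)] = 1 − 6×136 / (8×63)
  = 1 − 816/504 = 1 − 1.6190 ≈ -0.619

-0.619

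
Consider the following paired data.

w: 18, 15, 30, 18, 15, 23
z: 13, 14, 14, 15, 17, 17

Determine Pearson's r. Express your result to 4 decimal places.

n = 6, Σw = 119, Σz = 90, Σw² = 2527, Σz² = 1364, Σwz = 1780
nΣwz − ΣwΣz = 10680 − 10710 = -30
nΣw² − (Σw)² = 15162 − 14161 = 1001; nΣz² − (Σz)² = 8184 − 8100 = 84
r = -30 / √(1001 × 84) = -30 / 289.9724 ≈ -0.1035

-0.1035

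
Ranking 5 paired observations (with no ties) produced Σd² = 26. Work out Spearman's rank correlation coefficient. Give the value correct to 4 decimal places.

-0.3000

ρ = 1 − 6Σd² / [n(n²−1)] = 1 − 6×26 / (5×24)
  = 1 − 156/120 = 1 − 1.30000 ≈ -0.3000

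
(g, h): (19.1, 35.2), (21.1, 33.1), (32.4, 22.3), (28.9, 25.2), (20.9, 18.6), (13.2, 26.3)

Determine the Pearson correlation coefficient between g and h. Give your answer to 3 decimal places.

n = 6, Σg = 135.6, Σh = 160.7, Σg² = 3306.04, Σh² = 4504.63, Σgh = 3557.43
nΣgh − ΣgΣh = 21344.58 − 21790.92 = -446.34
nΣg² − (Σg)² = 19836.24 − 18387.36 = 1448.88; nΣh² − (Σh)² = 27027.78 − 25824.49 = 1203.29
r = -446.34 / √(1448.88 × 1203.29) = -446.34 / 1320.3874 ≈ -0.338

-0.338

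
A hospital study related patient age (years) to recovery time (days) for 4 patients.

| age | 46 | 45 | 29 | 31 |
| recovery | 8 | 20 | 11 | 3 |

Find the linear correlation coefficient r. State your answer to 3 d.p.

n = 4, Σx = 151, Σy = 42, Σx² = 5943, Σy² = 594, Σxy = 1680
nΣxy − ΣxΣy = 6720 − 6342 = 378
nΣx² − (Σx)² = 23772 − 22801 = 971; nΣy² − (Σy)² = 2376 − 1764 = 612
r = 378 / √(971 × 612) = 378 / 770.8774 ≈ 0.490

0.490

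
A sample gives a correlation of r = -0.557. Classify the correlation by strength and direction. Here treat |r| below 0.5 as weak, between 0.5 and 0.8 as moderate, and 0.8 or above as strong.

moderate negative

r = -0.557 < 0 so the relationship is negative.
|r| = 0.557, which falls in the moderate range.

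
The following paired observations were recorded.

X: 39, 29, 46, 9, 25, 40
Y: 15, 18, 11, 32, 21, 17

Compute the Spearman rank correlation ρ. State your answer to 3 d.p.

Rank X: 4, 3, 6, 1, 2, 5
Rank Y: 2, 4, 1, 6, 5, 3
d = rank(X) − rank(Y): 2, -1, 5, -5, -3, 2; Σd² = 68
ρ = 1 − 6Σd² / [n(n²−1)] = 1 − 6×68 / (6×35) = 1 − 408/210 ≈ -0.943

-0.943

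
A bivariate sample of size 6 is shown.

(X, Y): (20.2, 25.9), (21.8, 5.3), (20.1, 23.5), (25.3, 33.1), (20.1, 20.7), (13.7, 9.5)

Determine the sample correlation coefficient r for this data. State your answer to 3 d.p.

0.566

n = 6, ΣX = 121.2, ΣY = 118, ΣX² = 2519.08, ΣY² = 2865.5, ΣXY = 2494.72
nΣXY − ΣXΣY = 14968.32 − 14301.6 = 666.72
nΣX² − (ΣX)² = 15114.48 − 14689.44 = 425.04; nΣY² − (ΣY)² = 17193 − 13924 = 3269
r = 666.72 / √(425.04 × 3269) = 666.72 / 1178.7518 ≈ 0.566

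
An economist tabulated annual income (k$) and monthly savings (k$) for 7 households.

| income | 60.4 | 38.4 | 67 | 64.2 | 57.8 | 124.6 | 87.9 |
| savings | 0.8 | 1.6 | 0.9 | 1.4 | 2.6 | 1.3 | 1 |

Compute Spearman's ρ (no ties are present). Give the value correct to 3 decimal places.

Rank income: 3, 1, 5, 4, 2, 7, 6
Rank savings: 1, 6, 2, 5, 7, 4, 3
d = rank(income) − rank(savings): 2, -5, 3, -1, -5, 3, 3; Σd² = 82
ρ = 1 − 6Σd² / [n(n²−1)] = 1 − 6×82 / (7×48) = 1 − 492/336 ≈ -0.464

-0.464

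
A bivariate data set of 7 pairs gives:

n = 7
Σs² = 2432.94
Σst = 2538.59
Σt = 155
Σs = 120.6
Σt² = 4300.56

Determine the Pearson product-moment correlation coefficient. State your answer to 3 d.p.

-0.237

r = (nΣst − ΣsΣt) / √[(nΣs² − (Σs)²)(nΣt² − (Σt)²)]
Numerator: 7×2538.59 − 120.6×155 = -922.87
Denominator: √[(17030.58 − 14544.36)(30103.92 − 24025)] = √[2486.22 × 6078.92] = 3887.6127
r = -922.87 / 3887.6127 ≈ -0.237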